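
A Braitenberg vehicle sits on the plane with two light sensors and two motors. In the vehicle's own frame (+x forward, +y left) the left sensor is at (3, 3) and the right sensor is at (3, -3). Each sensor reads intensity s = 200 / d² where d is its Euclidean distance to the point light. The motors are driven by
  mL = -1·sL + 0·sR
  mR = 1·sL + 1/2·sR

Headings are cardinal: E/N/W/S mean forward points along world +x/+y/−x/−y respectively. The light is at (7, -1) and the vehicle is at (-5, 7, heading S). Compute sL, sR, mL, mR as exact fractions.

100/53 4/5 -100/53 606/265

left sensor world pos  = (-2, 4); dL² = 106
right sensor world pos = (-8, 4); dR² = 250
sL = 200/106 = 100/53
sR = 200/250 = 4/5
mL = -1·sL + 0·sR = -100/53
mR = 1·sL + 1/2·sR = 606/265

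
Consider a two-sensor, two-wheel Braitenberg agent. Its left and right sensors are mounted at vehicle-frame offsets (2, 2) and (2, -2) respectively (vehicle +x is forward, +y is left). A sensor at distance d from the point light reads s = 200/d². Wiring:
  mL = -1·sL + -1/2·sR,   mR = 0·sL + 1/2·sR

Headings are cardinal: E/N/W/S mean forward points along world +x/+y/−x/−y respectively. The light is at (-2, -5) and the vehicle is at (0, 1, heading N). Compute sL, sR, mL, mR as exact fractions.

left sensor world pos  = (-2, 3); dL² = 64
right sensor world pos = (2, 3); dR² = 80
sL = 200/64 = 25/8
sR = 200/80 = 5/2
mL = -1·sL + -1/2·sR = -35/8
mR = 0·sL + 1/2·sR = 5/4

25/8 5/2 -35/8 5/4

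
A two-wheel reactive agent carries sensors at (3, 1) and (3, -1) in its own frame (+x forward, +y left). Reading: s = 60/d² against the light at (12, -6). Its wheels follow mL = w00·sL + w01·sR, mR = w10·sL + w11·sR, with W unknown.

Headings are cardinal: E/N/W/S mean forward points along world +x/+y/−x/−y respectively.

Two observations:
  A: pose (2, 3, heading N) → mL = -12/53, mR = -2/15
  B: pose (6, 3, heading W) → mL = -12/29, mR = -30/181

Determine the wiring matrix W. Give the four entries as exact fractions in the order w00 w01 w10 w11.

obs A: pose=(2,3,N) → sL=12/53, sR=4/15, mL=-12/53, mR=-2/15
obs B: pose=(6,3,W) → sL=12/29, sR=60/181, mL=-12/29, mR=-30/181
sensor matrix S = [[12/53, 4/15], [12/29, 60/181]]; det S = -49088/1390985
solve [mL_A; mL_B] = S·[w00; w01] and [mR_A; mR_B] = S·[w10; w11]:
  w00 = -1, w01 = 0, w10 = 0, w11 = -1/2

-1 0 0 -1/2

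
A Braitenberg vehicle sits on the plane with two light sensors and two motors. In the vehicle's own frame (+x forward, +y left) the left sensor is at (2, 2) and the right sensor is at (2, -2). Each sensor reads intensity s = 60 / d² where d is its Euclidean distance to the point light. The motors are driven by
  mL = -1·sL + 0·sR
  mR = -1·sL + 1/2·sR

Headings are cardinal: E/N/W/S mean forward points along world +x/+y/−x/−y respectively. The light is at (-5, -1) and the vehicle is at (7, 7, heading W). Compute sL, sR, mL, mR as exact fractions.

15/34 3/10 -15/34 -99/340

left sensor world pos  = (5, 5); dL² = 136
right sensor world pos = (5, 9); dR² = 200
sL = 60/136 = 15/34
sR = 60/200 = 3/10
mL = -1·sL + 0·sR = -15/34
mR = -1·sL + 1/2·sR = -99/340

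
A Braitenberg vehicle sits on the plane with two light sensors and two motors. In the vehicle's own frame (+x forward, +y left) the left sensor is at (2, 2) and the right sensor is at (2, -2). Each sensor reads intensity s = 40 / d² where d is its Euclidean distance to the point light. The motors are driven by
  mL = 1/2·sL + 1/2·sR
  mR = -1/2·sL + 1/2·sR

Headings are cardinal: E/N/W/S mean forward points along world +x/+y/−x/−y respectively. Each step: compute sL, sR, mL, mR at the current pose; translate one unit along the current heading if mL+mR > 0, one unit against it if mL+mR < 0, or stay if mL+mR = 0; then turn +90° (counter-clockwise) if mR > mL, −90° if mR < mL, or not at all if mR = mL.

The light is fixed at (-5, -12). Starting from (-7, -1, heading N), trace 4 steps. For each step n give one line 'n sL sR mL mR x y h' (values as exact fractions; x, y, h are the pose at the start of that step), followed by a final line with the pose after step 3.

n=0: pose=(-7,-1,N); sL=8/37, sR=40/169; mL=1416/6253, mR=64/6253; mL+mR=40/169 → advance +1; mR−mL=-8/37 → turn -1·90°
n=1: pose=(-7,0,E); sL=10/49, sR=2/5; mL=74/245, mR=24/245; mL+mR=2/5 → advance +1; mR−mL=-10/49 → turn -1·90°
n=2: pose=(-6,0,S); sL=40/101, sR=40/109; mL=4200/11009, mR=-160/11009; mL+mR=40/109 → advance +1; mR−mL=-40/101 → turn -1·90°
n=3: pose=(-6,-1,W); sL=4/9, sR=20/89; mL=268/801, mR=-88/801; mL+mR=20/89 → advance +1; mR−mL=-4/9 → turn -1·90°

0 8/37 40/169 1416/6253 64/6253 -7 -1 N
1 10/49 2/5 74/245 24/245 -7 0 E
2 40/101 40/109 4200/11009 -160/11009 -6 0 S
3 4/9 20/89 268/801 -88/801 -6 -1 W
final -7 -1 N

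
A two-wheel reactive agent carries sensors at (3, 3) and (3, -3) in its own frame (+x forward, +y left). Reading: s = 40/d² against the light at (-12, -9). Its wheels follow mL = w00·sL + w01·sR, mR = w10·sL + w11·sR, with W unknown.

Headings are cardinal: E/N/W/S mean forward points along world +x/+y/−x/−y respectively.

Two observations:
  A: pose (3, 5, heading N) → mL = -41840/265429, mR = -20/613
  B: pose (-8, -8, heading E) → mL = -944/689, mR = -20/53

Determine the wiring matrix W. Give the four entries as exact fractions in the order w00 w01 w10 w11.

-1 -1 0 -1/2

obs A: pose=(3,5,N) → sL=40/433, sR=40/613, mL=-41840/265429, mR=-20/613
obs B: pose=(-8,-8,E) → sL=8/13, sR=40/53, mL=-944/689, mR=-20/53
sensor matrix S = [[40/433, 40/613], [8/13, 40/53]]; det S = 5406720/182880581
solve [mL_A; mL_B] = S·[w00; w01] and [mR_A; mR_B] = S·[w10; w11]:
  w00 = -1, w01 = -1, w10 = 0, w11 = -1/2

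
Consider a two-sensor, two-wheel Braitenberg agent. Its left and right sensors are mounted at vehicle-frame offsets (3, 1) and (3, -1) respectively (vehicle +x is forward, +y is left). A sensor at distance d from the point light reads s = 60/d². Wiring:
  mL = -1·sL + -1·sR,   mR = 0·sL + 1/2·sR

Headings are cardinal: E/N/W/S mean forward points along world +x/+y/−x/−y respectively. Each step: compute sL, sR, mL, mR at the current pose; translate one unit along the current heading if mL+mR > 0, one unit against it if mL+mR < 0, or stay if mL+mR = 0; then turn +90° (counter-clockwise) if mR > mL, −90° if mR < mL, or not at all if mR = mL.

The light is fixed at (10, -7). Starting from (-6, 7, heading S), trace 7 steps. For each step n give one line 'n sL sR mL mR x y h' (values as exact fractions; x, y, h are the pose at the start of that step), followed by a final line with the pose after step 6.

n=0: pose=(-6,7,S); sL=30/173, sR=6/41; mL=-2268/7093, mR=3/41; mL+mR=-1749/7093 → advance -1; mR−mL=2787/7093 → turn +1·90°
n=1: pose=(-6,8,E); sL=12/85, sR=12/73; mL=-1896/6205, mR=6/73; mL+mR=-1386/6205 → advance -1; mR−mL=2406/6205 → turn +1·90°
n=2: pose=(-7,8,N); sL=5/54, sR=3/29; mL=-307/1566, mR=3/58; mL+mR=-113/783 → advance -1; mR−mL=194/783 → turn +1·90°
n=3: pose=(-7,7,W); sL=60/569, sR=12/125; mL=-14328/71125, mR=6/125; mL+mR=-10914/71125 → advance -1; mR−mL=17742/71125 → turn +1·90°
n=4: pose=(-6,7,S); sL=30/173, sR=6/41; mL=-2268/7093, mR=3/41; mL+mR=-1749/7093 → advance -1; mR−mL=2787/7093 → turn +1·90°
n=5: pose=(-6,8,E); sL=12/85, sR=12/73; mL=-1896/6205, mR=6/73; mL+mR=-1386/6205 → advance -1; mR−mL=2406/6205 → turn +1·90°
n=6: pose=(-7,8,N); sL=5/54, sR=3/29; mL=-307/1566, mR=3/58; mL+mR=-113/783 → advance -1; mR−mL=194/783 → turn +1·90°

0 30/173 6/41 -2268/7093 3/41 -6 7 S
1 12/85 12/73 -1896/6205 6/73 -6 8 E
2 5/54 3/29 -307/1566 3/58 -7 8 N
3 60/569 12/125 -14328/71125 6/125 -7 7 W
4 30/173 6/41 -2268/7093 3/41 -6 7 S
5 12/85 12/73 -1896/6205 6/73 -6 8 E
6 5/54 3/29 -307/1566 3/58 -7 8 N
final -7 7 W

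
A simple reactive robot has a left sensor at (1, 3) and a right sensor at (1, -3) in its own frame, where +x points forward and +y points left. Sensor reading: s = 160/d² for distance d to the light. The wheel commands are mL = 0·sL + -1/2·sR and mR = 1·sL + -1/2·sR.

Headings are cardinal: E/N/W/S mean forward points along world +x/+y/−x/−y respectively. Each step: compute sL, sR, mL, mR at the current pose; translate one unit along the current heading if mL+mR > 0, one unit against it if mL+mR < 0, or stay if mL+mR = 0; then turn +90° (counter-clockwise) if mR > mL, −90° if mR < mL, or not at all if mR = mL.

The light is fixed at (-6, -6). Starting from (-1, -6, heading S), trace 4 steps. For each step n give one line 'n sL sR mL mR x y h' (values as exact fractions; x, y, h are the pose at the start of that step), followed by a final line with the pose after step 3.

0 32/13 32 -16 -176/13 -1 -6 S
1 40/13 4 -2 14/13 -1 -5 E
2 32 160/53 -80/53 1616/53 -2 -5 N
3 16 80/17 -40/17 232/17 -2 -4 W
final -3 -4 S

n=0: pose=(-1,-6,S); sL=32/13, sR=32; mL=-16, mR=-176/13; mL+mR=-384/13 → advance -1; mR−mL=32/13 → turn +1·90°
n=1: pose=(-1,-5,E); sL=40/13, sR=4; mL=-2, mR=14/13; mL+mR=-12/13 → advance -1; mR−mL=40/13 → turn +1·90°
n=2: pose=(-2,-5,N); sL=32, sR=160/53; mL=-80/53, mR=1616/53; mL+mR=1536/53 → advance +1; mR−mL=32 → turn +1·90°
n=3: pose=(-2,-4,W); sL=16, sR=80/17; mL=-40/17, mR=232/17; mL+mR=192/17 → advance +1; mR−mL=16 → turn +1·90°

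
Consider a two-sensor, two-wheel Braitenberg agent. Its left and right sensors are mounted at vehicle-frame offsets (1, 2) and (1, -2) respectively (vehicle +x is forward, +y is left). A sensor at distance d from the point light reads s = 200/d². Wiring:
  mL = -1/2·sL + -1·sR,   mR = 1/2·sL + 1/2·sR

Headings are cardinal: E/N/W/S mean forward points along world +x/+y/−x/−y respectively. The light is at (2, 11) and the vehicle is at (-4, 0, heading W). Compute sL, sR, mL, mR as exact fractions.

left sensor world pos  = (-5, -2); dL² = 218
right sensor world pos = (-5, 2); dR² = 130
sL = 200/218 = 100/109
sR = 200/130 = 20/13
mL = -1/2·sL + -1·sR = -2830/1417
mR = 1/2·sL + 1/2·sR = 1740/1417

100/109 20/13 -2830/1417 1740/1417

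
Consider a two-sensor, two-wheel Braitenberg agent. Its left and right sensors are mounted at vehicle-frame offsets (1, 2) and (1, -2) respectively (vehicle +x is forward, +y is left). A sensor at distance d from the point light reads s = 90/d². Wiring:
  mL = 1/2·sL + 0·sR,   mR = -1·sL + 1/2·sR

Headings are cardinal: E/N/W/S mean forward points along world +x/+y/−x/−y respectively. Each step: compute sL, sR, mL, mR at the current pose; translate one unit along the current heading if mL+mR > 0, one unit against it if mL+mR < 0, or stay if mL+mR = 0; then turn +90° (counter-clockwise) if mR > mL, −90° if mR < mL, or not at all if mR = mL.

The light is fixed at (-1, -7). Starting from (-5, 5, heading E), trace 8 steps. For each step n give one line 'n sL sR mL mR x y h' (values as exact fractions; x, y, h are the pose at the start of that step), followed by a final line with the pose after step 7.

n=0: pose=(-5,5,E); sL=18/41, sR=90/109; mL=9/41, mR=-117/4469; mL+mR=864/4469 → advance +1; mR−mL=-1098/4469 → turn -1·90°
n=1: pose=(-4,5,S); sL=45/61, sR=45/73; mL=45/122, mR=-3825/8906; mL+mR=-270/4453 → advance -1; mR−mL=-3555/4453 → turn -1·90°
n=2: pose=(-4,6,W); sL=90/137, sR=90/241; mL=45/137, mR=-15525/33017; mL+mR=-4680/33017 → advance -1; mR−mL=-26370/33017 → turn -1·90°
n=3: pose=(-3,6,N); sL=45/106, sR=45/98; mL=45/212, mR=-2025/10388; mL+mR=45/2597 → advance +1; mR−mL=-2115/5194 → turn -1·90°
n=4: pose=(-3,7,E); sL=90/257, sR=18/29; mL=45/257, mR=-297/7453; mL+mR=1008/7453 → advance +1; mR−mL=-1602/7453 → turn -1·90°
n=5: pose=(-2,7,S); sL=9/17, sR=45/89; mL=9/34, mR=-837/3026; mL+mR=-18/1513 → advance -1; mR−mL=-819/1513 → turn -1·90°
n=6: pose=(-2,8,W); sL=90/173, sR=90/293; mL=45/173, mR=-18585/50689; mL+mR=-5400/50689 → advance -1; mR−mL=-31770/50689 → turn -1·90°
n=7: pose=(-1,8,N); sL=9/26, sR=9/26; mL=9/52, mR=-9/52; mL+mR=0 → advance +0; mR−mL=-9/26 → turn -1·90°

0 18/41 90/109 9/41 -117/4469 -5 5 E
1 45/61 45/73 45/122 -3825/8906 -4 5 S
2 90/137 90/241 45/137 -15525/33017 -4 6 W
3 45/106 45/98 45/212 -2025/10388 -3 6 N
4 90/257 18/29 45/257 -297/7453 -3 7 E
5 9/17 45/89 9/34 -837/3026 -2 7 S
6 90/173 90/293 45/173 -18585/50689 -2 8 W
7 9/26 9/26 9/52 -9/52 -1 8 N
final -1 8 E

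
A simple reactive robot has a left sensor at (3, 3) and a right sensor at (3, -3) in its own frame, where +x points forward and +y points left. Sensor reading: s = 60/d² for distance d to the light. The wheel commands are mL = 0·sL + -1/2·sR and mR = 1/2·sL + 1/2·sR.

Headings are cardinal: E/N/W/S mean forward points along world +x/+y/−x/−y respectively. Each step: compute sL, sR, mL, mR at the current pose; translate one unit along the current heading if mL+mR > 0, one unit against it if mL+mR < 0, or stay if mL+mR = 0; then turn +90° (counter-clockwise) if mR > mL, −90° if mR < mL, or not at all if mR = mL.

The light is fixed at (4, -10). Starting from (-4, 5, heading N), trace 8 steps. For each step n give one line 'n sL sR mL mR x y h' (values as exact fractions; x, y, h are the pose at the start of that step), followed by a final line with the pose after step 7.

0 12/89 60/349 -30/349 4764/31061 -4 5 N
1 6/29 30/241 -15/241 1158/6989 -4 6 W
2 12/41 60/313 -30/313 3108/12833 -5 6 S
3 1/6 1/3 -1/6 1/4 -5 5 E
4 12/89 60/349 -30/349 4764/31061 -4 5 N
5 6/29 30/241 -15/241 1158/6989 -4 6 W
6 12/41 60/313 -30/313 3108/12833 -5 6 S
7 1/6 1/3 -1/6 1/4 -5 5 E
final -4 5 N

n=0: pose=(-4,5,N); sL=12/89, sR=60/349; mL=-30/349, mR=4764/31061; mL+mR=6/89 → advance +1; mR−mL=7434/31061 → turn +1·90°
n=1: pose=(-4,6,W); sL=6/29, sR=30/241; mL=-15/241, mR=1158/6989; mL+mR=3/29 → advance +1; mR−mL=1593/6989 → turn +1·90°
n=2: pose=(-5,6,S); sL=12/41, sR=60/313; mL=-30/313, mR=3108/12833; mL+mR=6/41 → advance +1; mR−mL=4338/12833 → turn +1·90°
n=3: pose=(-5,5,E); sL=1/6, sR=1/3; mL=-1/6, mR=1/4; mL+mR=1/12 → advance +1; mR−mL=5/12 → turn +1·90°
n=4: pose=(-4,5,N); sL=12/89, sR=60/349; mL=-30/349, mR=4764/31061; mL+mR=6/89 → advance +1; mR−mL=7434/31061 → turn +1·90°
n=5: pose=(-4,6,W); sL=6/29, sR=30/241; mL=-15/241, mR=1158/6989; mL+mR=3/29 → advance +1; mR−mL=1593/6989 → turn +1·90°
n=6: pose=(-5,6,S); sL=12/41, sR=60/313; mL=-30/313, mR=3108/12833; mL+mR=6/41 → advance +1; mR−mL=4338/12833 → turn +1·90°
n=7: pose=(-5,5,E); sL=1/6, sR=1/3; mL=-1/6, mR=1/4; mL+mR=1/12 → advance +1; mR−mL=5/12 → turn +1·90°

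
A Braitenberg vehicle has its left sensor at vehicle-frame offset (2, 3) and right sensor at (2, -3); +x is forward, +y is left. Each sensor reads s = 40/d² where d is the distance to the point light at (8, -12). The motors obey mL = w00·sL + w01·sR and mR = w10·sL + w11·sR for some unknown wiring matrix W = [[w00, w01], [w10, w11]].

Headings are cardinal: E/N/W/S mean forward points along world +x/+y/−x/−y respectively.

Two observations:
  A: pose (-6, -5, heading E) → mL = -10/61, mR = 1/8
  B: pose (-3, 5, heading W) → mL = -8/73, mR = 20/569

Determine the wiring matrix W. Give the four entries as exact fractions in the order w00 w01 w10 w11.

obs A: pose=(-6,-5,E) → sL=10/61, sR=1/4, mL=-10/61, mR=1/8
obs B: pose=(-3,5,W) → sL=8/73, sR=40/569, mL=-8/73, mR=20/569
sensor matrix S = [[10/61, 1/4], [8/73, 40/569]]; det S = -40218/2533757
solve [mL_A; mL_B] = S·[w00; w01] and [mR_A; mR_B] = S·[w10; w11]:
  w00 = -1, w01 = 0, w10 = 0, w11 = 1/2

-1 0 0 1/2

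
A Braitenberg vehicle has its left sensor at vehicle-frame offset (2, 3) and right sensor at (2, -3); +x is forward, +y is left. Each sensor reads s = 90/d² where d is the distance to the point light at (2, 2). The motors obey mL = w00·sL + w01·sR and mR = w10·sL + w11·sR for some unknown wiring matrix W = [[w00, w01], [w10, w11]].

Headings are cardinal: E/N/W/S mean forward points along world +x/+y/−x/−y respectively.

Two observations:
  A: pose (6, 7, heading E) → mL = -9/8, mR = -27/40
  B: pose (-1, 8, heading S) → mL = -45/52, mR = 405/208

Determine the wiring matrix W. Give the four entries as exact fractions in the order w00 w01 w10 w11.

obs A: pose=(6,7,E) → sL=9/10, sR=9/4, mL=-9/8, mR=-27/40
obs B: pose=(-1,8,S) → sL=45/8, sR=45/26, mL=-45/52, mR=405/208
sensor matrix S = [[9/10, 9/4], [45/8, 45/26]]; det S = -4617/416
solve [mL_A; mL_B] = S·[w00; w01] and [mR_A; mR_B] = S·[w10; w11]:
  w00 = 0, w01 = -1/2, w10 = 1/2, w11 = -1/2

0 -1/2 1/2 -1/2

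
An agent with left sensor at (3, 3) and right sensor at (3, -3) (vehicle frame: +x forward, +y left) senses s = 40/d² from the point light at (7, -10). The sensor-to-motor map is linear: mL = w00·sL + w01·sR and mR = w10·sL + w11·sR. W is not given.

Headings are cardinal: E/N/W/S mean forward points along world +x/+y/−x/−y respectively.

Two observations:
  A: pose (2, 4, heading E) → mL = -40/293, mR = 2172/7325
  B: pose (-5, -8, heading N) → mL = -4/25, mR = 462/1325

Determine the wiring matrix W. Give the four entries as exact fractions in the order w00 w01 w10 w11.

-1 0 1 1/2

obs A: pose=(2,4,E) → sL=40/293, sR=8/25, mL=-40/293, mR=2172/7325
obs B: pose=(-5,-8,N) → sL=4/25, sR=20/53, mL=-4/25, mR=462/1325
sensor matrix S = [[40/293, 8/25], [4/25, 20/53]]; det S = 3072/9705625
solve [mL_A; mL_B] = S·[w00; w01] and [mR_A; mR_B] = S·[w10; w11]:
  w00 = -1, w01 = 0, w10 = 1, w11 = 1/2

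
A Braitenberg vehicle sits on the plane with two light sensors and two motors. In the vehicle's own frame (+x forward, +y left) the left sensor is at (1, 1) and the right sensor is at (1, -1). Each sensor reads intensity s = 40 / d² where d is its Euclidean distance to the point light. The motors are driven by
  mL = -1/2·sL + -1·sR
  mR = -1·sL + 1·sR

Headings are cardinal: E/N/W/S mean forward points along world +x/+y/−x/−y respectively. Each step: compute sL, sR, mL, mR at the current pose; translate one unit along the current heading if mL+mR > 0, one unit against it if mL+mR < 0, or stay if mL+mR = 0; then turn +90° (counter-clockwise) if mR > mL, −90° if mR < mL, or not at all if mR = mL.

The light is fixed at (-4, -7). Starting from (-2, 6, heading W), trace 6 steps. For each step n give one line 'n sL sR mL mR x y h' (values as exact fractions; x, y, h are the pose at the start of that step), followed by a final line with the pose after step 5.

n=0: pose=(-2,6,W); sL=8/29, sR=40/197; mL=-1948/5713, mR=-416/5713; mL+mR=-12/29 → advance -1; mR−mL=1532/5713 → turn +1·90°
n=1: pose=(-1,6,S); sL=1/4, sR=10/37; mL=-117/296, mR=3/148; mL+mR=-3/8 → advance -1; mR−mL=123/296 → turn +1·90°
n=2: pose=(-1,7,E); sL=40/241, sR=8/37; mL=-2668/8917, mR=448/8917; mL+mR=-60/241 → advance -1; mR−mL=3116/8917 → turn +1·90°
n=3: pose=(-2,7,N); sL=20/113, sR=20/117; mL=-3430/13221, mR=-80/13221; mL+mR=-30/113 → advance -1; mR−mL=3350/13221 → turn +1·90°
n=4: pose=(-2,6,W); sL=8/29, sR=40/197; mL=-1948/5713, mR=-416/5713; mL+mR=-12/29 → advance -1; mR−mL=1532/5713 → turn +1·90°
n=5: pose=(-1,6,S); sL=1/4, sR=10/37; mL=-117/296, mR=3/148; mL+mR=-3/8 → advance -1; mR−mL=123/296 → turn +1·90°

0 8/29 40/197 -1948/5713 -416/5713 -2 6 W
1 1/4 10/37 -117/296 3/148 -1 6 S
2 40/241 8/37 -2668/8917 448/8917 -1 7 E
3 20/113 20/117 -3430/13221 -80/13221 -2 7 N
4 8/29 40/197 -1948/5713 -416/5713 -2 6 W
5 1/4 10/37 -117/296 3/148 -1 6 S
final -1 7 E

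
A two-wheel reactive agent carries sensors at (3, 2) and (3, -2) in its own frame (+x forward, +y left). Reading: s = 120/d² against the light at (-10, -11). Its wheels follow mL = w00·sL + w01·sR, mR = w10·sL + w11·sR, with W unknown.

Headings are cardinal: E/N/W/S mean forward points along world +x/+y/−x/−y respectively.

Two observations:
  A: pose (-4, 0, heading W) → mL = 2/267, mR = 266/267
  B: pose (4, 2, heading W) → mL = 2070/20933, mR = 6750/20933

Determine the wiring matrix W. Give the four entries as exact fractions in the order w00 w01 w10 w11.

-1/2 1 1 -1/2

obs A: pose=(-4,0,W) → sL=4/3, sR=60/89, mL=2/267, mR=266/267
obs B: pose=(4,2,W) → sL=60/121, sR=60/173, mL=2070/20933, mR=6750/20933
sensor matrix S = [[4/3, 60/89], [60/121, 60/173]]; det S = 238720/1863037
solve [mL_A; mL_B] = S·[w00; w01] and [mR_A; mR_B] = S·[w10; w11]:
  w00 = -1/2, w01 = 1, w10 = 1, w11 = -1/2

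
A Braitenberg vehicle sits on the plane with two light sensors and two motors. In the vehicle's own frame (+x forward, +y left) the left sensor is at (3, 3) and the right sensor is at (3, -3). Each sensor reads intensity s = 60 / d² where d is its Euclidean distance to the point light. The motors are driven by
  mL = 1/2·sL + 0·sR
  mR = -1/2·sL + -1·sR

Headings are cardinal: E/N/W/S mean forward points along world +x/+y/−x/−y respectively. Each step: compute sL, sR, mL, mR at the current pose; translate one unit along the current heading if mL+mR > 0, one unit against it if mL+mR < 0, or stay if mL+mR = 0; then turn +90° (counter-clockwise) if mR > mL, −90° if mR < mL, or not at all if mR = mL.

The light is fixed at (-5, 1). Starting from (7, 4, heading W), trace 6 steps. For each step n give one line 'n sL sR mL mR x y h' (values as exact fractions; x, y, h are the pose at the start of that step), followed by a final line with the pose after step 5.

0 20/27 20/39 10/27 -310/351 7 4 W
1 15/34 15/73 15/68 -2115/4964 8 4 N
2 60/281 60/257 30/281 -24570/72217 8 3 E
3 30/113 30/41 15/113 -4005/4633 7 3 S
4 20/27 20/39 10/27 -310/351 7 4 W
5 15/34 15/73 15/68 -2115/4964 8 4 N
final 8 3 E

n=0: pose=(7,4,W); sL=20/27, sR=20/39; mL=10/27, mR=-310/351; mL+mR=-20/39 → advance -1; mR−mL=-440/351 → turn -1·90°
n=1: pose=(8,4,N); sL=15/34, sR=15/73; mL=15/68, mR=-2115/4964; mL+mR=-15/73 → advance -1; mR−mL=-1605/2482 → turn -1·90°
n=2: pose=(8,3,E); sL=60/281, sR=60/257; mL=30/281, mR=-24570/72217; mL+mR=-60/257 → advance -1; mR−mL=-32280/72217 → turn -1·90°
n=3: pose=(7,3,S); sL=30/113, sR=30/41; mL=15/113, mR=-4005/4633; mL+mR=-30/41 → advance -1; mR−mL=-4620/4633 → turn -1·90°
n=4: pose=(7,4,W); sL=20/27, sR=20/39; mL=10/27, mR=-310/351; mL+mR=-20/39 → advance -1; mR−mL=-440/351 → turn -1·90°
n=5: pose=(8,4,N); sL=15/34, sR=15/73; mL=15/68, mR=-2115/4964; mL+mR=-15/73 → advance -1; mR−mL=-1605/2482 → turn -1·90°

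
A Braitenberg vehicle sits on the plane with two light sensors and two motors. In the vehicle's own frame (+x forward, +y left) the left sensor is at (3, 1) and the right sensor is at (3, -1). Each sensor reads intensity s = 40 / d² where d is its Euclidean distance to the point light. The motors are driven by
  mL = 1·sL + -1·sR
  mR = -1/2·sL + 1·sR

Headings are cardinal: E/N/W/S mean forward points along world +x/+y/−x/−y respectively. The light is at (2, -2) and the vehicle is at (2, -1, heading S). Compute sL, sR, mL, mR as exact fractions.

left sensor world pos  = (3, -4); dL² = 5
right sensor world pos = (1, -4); dR² = 5
sL = 40/5 = 8
sR = 40/5 = 8
mL = 1·sL + -1·sR = 0
mR = -1/2·sL + 1·sR = 4

8 8 0 4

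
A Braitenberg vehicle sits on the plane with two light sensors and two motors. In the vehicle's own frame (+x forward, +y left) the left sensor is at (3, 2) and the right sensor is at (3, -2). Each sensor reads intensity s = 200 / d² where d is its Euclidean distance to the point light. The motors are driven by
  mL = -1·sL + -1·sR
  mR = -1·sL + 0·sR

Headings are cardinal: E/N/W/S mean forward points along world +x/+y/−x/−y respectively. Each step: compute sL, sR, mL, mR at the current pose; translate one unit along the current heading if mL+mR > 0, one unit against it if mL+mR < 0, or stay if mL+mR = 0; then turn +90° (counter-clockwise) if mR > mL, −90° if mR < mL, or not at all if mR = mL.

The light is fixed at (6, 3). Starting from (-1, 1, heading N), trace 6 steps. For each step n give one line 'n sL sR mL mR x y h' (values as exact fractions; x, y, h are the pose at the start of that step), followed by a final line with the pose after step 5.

n=0: pose=(-1,1,N); sL=100/41, sR=100/13; mL=-5400/533, mR=-100/41; mL+mR=-6700/533 → advance -1; mR−mL=100/13 → turn +1·90°
n=1: pose=(-1,0,W); sL=8/5, sR=200/101; mL=-1808/505, mR=-8/5; mL+mR=-2616/505 → advance -1; mR−mL=200/101 → turn +1·90°
n=2: pose=(0,0,S); sL=50/13, sR=2; mL=-76/13, mR=-50/13; mL+mR=-126/13 → advance -1; mR−mL=2 → turn +1·90°
n=3: pose=(0,1,E); sL=200/9, sR=8; mL=-272/9, mR=-200/9; mL+mR=-472/9 → advance -1; mR−mL=8 → turn +1·90°
n=4: pose=(-1,1,N); sL=100/41, sR=100/13; mL=-5400/533, mR=-100/41; mL+mR=-6700/533 → advance -1; mR−mL=100/13 → turn +1·90°
n=5: pose=(-1,0,W); sL=8/5, sR=200/101; mL=-1808/505, mR=-8/5; mL+mR=-2616/505 → advance -1; mR−mL=200/101 → turn +1·90°

0 100/41 100/13 -5400/533 -100/41 -1 1 N
1 8/5 200/101 -1808/505 -8/5 -1 0 W
2 50/13 2 -76/13 -50/13 0 0 S
3 200/9 8 -272/9 -200/9 0 1 E
4 100/41 100/13 -5400/533 -100/41 -1 1 N
5 8/5 200/101 -1808/505 -8/5 -1 0 W
final 0 0 S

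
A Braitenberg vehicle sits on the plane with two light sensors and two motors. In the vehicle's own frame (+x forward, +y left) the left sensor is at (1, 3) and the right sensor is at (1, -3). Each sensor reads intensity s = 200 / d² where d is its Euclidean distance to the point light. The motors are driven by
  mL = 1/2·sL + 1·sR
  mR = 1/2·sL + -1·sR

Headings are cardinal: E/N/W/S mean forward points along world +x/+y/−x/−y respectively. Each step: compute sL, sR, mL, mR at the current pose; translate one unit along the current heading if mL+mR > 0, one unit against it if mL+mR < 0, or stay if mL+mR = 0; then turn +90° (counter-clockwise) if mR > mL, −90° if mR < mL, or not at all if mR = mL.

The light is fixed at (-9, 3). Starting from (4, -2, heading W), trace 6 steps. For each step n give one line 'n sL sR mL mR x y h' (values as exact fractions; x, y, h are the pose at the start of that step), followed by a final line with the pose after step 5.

n=0: pose=(4,-2,W); sL=25/26, sR=50/37; mL=3525/1924, mR=-1675/1924; mL+mR=25/26 → advance +1; mR−mL=-100/37 → turn -1·90°
n=1: pose=(3,-2,N); sL=200/97, sR=200/241; mL=43500/23377, mR=4700/23377; mL+mR=200/97 → advance +1; mR−mL=-400/241 → turn -1·90°
n=2: pose=(3,-1,E); sL=20/17, sR=100/109; mL=2790/1853, mR=-610/1853; mL+mR=20/17 → advance +1; mR−mL=-200/109 → turn -1·90°
n=3: pose=(4,-1,S); sL=200/281, sR=8/5; mL=2748/1405, mR=-1748/1405; mL+mR=200/281 → advance +1; mR−mL=-16/5 → turn -1·90°
n=4: pose=(4,-2,W); sL=25/26, sR=50/37; mL=3525/1924, mR=-1675/1924; mL+mR=25/26 → advance +1; mR−mL=-100/37 → turn -1·90°
n=5: pose=(3,-2,N); sL=200/97, sR=200/241; mL=43500/23377, mR=4700/23377; mL+mR=200/97 → advance +1; mR−mL=-400/241 → turn -1·90°

0 25/26 50/37 3525/1924 -1675/1924 4 -2 W
1 200/97 200/241 43500/23377 4700/23377 3 -2 N
2 20/17 100/109 2790/1853 -610/1853 3 -1 E
3 200/281 8/5 2748/1405 -1748/1405 4 -1 S
4 25/26 50/37 3525/1924 -1675/1924 4 -2 W
5 200/97 200/241 43500/23377 4700/23377 3 -2 N
final 3 -1 E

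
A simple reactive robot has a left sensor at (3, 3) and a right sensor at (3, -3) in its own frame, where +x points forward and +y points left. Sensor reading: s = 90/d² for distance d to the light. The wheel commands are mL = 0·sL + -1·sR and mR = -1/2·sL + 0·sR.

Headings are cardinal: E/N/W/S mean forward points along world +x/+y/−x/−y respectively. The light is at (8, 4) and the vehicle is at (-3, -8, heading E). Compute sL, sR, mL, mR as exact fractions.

18/29 90/289 -90/289 -9/29

left sensor world pos  = (0, -5); dL² = 145
right sensor world pos = (0, -11); dR² = 289
sL = 90/145 = 18/29
sR = 90/289 = 90/289
mL = 0·sL + -1·sR = -90/289
mR = -1/2·sL + 0·sR = -9/29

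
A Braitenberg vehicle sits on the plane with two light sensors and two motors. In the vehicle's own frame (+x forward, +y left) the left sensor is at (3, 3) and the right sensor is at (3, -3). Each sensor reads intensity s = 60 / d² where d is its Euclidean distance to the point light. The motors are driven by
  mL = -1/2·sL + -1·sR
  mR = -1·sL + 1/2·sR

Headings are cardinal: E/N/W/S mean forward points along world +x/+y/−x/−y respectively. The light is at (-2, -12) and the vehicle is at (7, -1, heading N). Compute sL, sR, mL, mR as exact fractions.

15/58 3/17 -603/1972 -84/493

left sensor world pos  = (4, 2); dL² = 232
right sensor world pos = (10, 2); dR² = 340
sL = 60/232 = 15/58
sR = 60/340 = 3/17
mL = -1/2·sL + -1·sR = -603/1972
mR = -1·sL + 1/2·sR = -84/493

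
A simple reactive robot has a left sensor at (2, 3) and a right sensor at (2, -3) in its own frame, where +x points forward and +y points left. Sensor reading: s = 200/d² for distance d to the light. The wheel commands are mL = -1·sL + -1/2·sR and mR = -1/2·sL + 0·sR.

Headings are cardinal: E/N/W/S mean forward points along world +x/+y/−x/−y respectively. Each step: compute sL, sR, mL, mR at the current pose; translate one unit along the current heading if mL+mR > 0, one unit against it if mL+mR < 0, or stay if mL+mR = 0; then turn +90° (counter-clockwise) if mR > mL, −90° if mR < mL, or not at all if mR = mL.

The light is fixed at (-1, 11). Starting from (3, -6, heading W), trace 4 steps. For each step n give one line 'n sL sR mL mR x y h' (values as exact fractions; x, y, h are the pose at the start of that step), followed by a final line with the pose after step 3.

n=0: pose=(3,-6,W); sL=50/101, sR=1; mL=-201/202, mR=-25/101; mL+mR=-251/202 → advance -1; mR−mL=151/202 → turn +1·90°
n=1: pose=(4,-6,S); sL=8/17, sR=40/73; mL=-924/1241, mR=-4/17; mL+mR=-1216/1241 → advance -1; mR−mL=632/1241 → turn +1·90°
n=2: pose=(4,-5,E); sL=100/109, sR=20/41; mL=-5190/4469, mR=-50/109; mL+mR=-7240/4469 → advance -1; mR−mL=3140/4469 → turn +1·90°
n=3: pose=(3,-5,N); sL=200/197, sR=40/49; mL=-13740/9653, mR=-100/197; mL+mR=-18640/9653 → advance -1; mR−mL=8840/9653 → turn +1·90°

0 50/101 1 -201/202 -25/101 3 -6 W
1 8/17 40/73 -924/1241 -4/17 4 -6 S
2 100/109 20/41 -5190/4469 -50/109 4 -5 E
3 200/197 40/49 -13740/9653 -100/197 3 -5 N
final 3 -6 W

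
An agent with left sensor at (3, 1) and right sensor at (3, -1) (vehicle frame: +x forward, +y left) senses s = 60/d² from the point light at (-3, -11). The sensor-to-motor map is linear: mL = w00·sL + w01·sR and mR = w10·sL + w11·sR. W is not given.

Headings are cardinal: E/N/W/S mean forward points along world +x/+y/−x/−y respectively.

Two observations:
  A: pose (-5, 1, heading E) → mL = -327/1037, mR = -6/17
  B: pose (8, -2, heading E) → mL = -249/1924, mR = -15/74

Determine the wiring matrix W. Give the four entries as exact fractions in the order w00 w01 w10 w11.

obs A: pose=(-5,1,E) → sL=6/17, sR=30/61, mL=-327/1037, mR=-6/17
obs B: pose=(8,-2,E) → sL=15/74, sR=3/13, mL=-249/1924, mR=-15/74
sensor matrix S = [[6/17, 30/61], [15/74, 3/13]]; det S = -9099/498797
solve [mL_A; mL_B] = S·[w00; w01] and [mR_A; mR_B] = S·[w10; w11]:
  w00 = 1/2, w01 = -1, w10 = -1, w11 = 0

1/2 -1 -1 0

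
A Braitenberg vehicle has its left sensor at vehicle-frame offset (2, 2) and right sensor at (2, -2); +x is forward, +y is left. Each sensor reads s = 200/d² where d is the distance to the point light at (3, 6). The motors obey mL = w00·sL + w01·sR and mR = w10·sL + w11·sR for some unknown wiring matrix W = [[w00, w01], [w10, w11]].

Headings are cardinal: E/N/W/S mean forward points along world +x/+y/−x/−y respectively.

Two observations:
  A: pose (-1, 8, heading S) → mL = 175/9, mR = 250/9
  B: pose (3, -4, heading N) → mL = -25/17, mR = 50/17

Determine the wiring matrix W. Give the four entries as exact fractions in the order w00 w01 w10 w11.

1/2 -1 1/2 1/2

obs A: pose=(-1,8,S) → sL=50, sR=50/9, mL=175/9, mR=250/9
obs B: pose=(3,-4,N) → sL=50/17, sR=50/17, mL=-25/17, mR=50/17
sensor matrix S = [[50, 50/9], [50/17, 50/17]]; det S = 20000/153
solve [mL_A; mL_B] = S·[w00; w01] and [mR_A; mR_B] = S·[w10; w11]:
  w00 = 1/2, w01 = -1, w10 = 1/2, w11 = 1/2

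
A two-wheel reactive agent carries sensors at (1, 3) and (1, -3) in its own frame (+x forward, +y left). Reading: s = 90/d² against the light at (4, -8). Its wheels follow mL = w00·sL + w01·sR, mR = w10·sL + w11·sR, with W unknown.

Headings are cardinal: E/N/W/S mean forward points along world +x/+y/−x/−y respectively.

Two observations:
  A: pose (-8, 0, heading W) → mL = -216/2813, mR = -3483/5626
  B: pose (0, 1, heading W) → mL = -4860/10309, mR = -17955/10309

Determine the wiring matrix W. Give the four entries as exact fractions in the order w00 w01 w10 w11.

obs A: pose=(-8,0,W) → sL=45/97, sR=9/29, mL=-216/2813, mR=-3483/5626
obs B: pose=(0,1,W) → sL=90/61, sR=90/169, mL=-4860/10309, mR=-17955/10309
sensor matrix S = [[45/97, 9/29], [90/61, 90/169]]; det S = -6113880/28999217
solve [mL_A; mL_B] = S·[w00; w01] and [mR_A; mR_B] = S·[w10; w11]:
  w00 = -1/2, w01 = 1/2, w10 = -1, w11 = -1/2

-1/2 1/2 -1 -1/2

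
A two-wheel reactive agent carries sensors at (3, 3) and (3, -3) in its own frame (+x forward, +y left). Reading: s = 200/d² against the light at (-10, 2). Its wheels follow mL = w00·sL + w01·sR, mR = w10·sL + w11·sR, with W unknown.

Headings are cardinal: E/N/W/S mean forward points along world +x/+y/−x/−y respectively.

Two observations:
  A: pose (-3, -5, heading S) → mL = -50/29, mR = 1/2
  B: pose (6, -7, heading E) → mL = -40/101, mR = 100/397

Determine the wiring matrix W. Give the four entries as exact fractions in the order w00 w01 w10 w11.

0 -1 1/2 0

obs A: pose=(-3,-5,S) → sL=1, sR=50/29, mL=-50/29, mR=1/2
obs B: pose=(6,-7,E) → sL=200/397, sR=40/101, mL=-40/101, mR=100/397
sensor matrix S = [[1, 50/29], [200/397, 40/101]]; det S = -549480/1162813
solve [mL_A; mL_B] = S·[w00; w01] and [mR_A; mR_B] = S·[w10; w11]:
  w00 = 0, w01 = -1, w10 = 1/2, w11 = 0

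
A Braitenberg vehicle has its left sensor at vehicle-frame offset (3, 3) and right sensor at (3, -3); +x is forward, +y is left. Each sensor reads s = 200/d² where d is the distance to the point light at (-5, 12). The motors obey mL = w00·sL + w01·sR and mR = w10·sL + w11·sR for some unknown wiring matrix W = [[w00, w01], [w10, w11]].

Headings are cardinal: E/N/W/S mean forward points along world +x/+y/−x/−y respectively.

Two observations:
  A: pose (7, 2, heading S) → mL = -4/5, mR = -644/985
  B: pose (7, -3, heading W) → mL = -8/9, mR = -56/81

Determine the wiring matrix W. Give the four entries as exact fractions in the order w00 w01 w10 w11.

0 -1 -1/2 -1/2

obs A: pose=(7,2,S) → sL=100/197, sR=4/5, mL=-4/5, mR=-644/985
obs B: pose=(7,-3,W) → sL=40/81, sR=8/9, mL=-8/9, mR=-56/81
sensor matrix S = [[100/197, 4/5], [40/81, 8/9]]; det S = 896/15957
solve [mL_A; mL_B] = S·[w00; w01] and [mR_A; mR_B] = S·[w10; w11]:
  w00 = 0, w01 = -1, w10 = -1/2, w11 = -1/2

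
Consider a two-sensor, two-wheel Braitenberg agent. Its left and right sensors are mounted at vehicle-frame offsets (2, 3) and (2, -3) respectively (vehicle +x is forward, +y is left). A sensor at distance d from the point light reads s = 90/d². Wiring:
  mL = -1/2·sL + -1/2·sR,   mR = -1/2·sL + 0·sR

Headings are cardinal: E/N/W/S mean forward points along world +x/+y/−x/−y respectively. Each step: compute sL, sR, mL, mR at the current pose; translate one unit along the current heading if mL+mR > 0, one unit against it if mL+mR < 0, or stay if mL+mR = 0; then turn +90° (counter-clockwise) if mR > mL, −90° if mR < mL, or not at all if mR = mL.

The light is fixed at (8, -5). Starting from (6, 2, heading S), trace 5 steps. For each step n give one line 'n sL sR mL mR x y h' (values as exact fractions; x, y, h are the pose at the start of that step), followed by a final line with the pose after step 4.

n=0: pose=(6,2,S); sL=45/13, sR=9/5; mL=-171/65, mR=-45/26; mL+mR=-567/130 → advance -1; mR−mL=9/10 → turn +1·90°
n=1: pose=(6,3,E); sL=90/121, sR=18/5; mL=-1314/605, mR=-45/121; mL+mR=-1539/605 → advance -1; mR−mL=9/5 → turn +1·90°
n=2: pose=(5,3,N); sL=45/68, sR=9/10; mL=-531/680, mR=-45/136; mL+mR=-189/170 → advance -1; mR−mL=9/20 → turn +1·90°
n=3: pose=(5,2,W); sL=90/41, sR=18/25; mL=-1494/1025, mR=-45/41; mL+mR=-2619/1025 → advance -1; mR−mL=9/25 → turn +1·90°
n=4: pose=(6,2,S); sL=45/13, sR=9/5; mL=-171/65, mR=-45/26; mL+mR=-567/130 → advance -1; mR−mL=9/10 → turn +1·90°

0 45/13 9/5 -171/65 -45/26 6 2 S
1 90/121 18/5 -1314/605 -45/121 6 3 E
2 45/68 9/10 -531/680 -45/136 5 3 N
3 90/41 18/25 -1494/1025 -45/41 5 2 W
4 45/13 9/5 -171/65 -45/26 6 2 S
final 6 3 E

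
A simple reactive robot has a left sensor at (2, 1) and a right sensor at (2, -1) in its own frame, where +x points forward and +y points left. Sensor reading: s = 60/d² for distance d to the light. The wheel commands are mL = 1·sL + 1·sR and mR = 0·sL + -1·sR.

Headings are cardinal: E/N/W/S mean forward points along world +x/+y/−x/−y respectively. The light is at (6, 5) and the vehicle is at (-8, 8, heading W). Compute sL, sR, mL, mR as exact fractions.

3/13 15/68 399/884 -15/68

left sensor world pos  = (-10, 7); dL² = 260
right sensor world pos = (-10, 9); dR² = 272
sL = 60/260 = 3/13
sR = 60/272 = 15/68
mL = 1·sL + 1·sR = 399/884
mR = 0·sL + -1·sR = -15/68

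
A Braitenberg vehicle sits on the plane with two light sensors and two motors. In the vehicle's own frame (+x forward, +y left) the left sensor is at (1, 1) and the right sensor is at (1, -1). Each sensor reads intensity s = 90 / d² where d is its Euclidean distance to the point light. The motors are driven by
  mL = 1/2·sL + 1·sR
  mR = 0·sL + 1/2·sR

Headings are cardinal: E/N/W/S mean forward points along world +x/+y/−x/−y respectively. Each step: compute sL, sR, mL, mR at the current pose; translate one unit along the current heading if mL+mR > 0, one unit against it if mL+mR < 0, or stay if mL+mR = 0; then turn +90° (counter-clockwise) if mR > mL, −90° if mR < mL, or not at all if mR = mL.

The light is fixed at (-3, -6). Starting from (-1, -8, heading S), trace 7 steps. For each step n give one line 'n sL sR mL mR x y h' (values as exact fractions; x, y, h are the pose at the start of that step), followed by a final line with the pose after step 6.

0 5 9 23/2 9/2 -1 -8 S
1 90/17 18 351/17 9 -1 -9 W
2 45/2 45/4 45/2 45/8 -2 -9 N
3 18 90/13 207/13 45/13 -2 -8 E
4 5 9 23/2 9/2 -1 -8 S
5 90/17 18 351/17 9 -1 -9 W
6 45/2 45/4 45/2 45/8 -2 -9 N
final -2 -8 E

n=0: pose=(-1,-8,S); sL=5, sR=9; mL=23/2, mR=9/2; mL+mR=16 → advance +1; mR−mL=-7 → turn -1·90°
n=1: pose=(-1,-9,W); sL=90/17, sR=18; mL=351/17, mR=9; mL+mR=504/17 → advance +1; mR−mL=-198/17 → turn -1·90°
n=2: pose=(-2,-9,N); sL=45/2, sR=45/4; mL=45/2, mR=45/8; mL+mR=225/8 → advance +1; mR−mL=-135/8 → turn -1·90°
n=3: pose=(-2,-8,E); sL=18, sR=90/13; mL=207/13, mR=45/13; mL+mR=252/13 → advance +1; mR−mL=-162/13 → turn -1·90°
n=4: pose=(-1,-8,S); sL=5, sR=9; mL=23/2, mR=9/2; mL+mR=16 → advance +1; mR−mL=-7 → turn -1·90°
n=5: pose=(-1,-9,W); sL=90/17, sR=18; mL=351/17, mR=9; mL+mR=504/17 → advance +1; mR−mL=-198/17 → turn -1·90°
n=6: pose=(-2,-9,N); sL=45/2, sR=45/4; mL=45/2, mR=45/8; mL+mR=225/8 → advance +1; mR−mL=-135/8 → turn -1·90°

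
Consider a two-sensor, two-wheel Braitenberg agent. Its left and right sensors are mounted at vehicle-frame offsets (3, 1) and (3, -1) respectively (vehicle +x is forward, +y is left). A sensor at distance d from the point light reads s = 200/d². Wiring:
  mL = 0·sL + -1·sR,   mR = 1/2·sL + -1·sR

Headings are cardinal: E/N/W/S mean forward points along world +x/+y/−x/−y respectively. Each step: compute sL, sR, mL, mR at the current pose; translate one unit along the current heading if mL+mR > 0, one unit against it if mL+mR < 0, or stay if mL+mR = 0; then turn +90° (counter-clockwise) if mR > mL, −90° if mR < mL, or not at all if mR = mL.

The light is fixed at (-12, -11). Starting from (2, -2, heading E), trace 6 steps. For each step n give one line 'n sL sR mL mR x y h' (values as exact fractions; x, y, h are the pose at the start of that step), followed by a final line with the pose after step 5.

0 200/389 200/353 -200/353 -42500/137317 2 -2 E
1 25/36 10/17 -10/17 -295/1224 1 -2 N
2 200/149 200/181 -200/181 -11700/26969 1 -3 W
3 4/5 100/97 -100/97 -306/485 2 -3 S
4 200/389 200/353 -200/353 -42500/137317 2 -2 E
5 25/36 10/17 -10/17 -295/1224 1 -2 N
final 1 -3 W

n=0: pose=(2,-2,E); sL=200/389, sR=200/353; mL=-200/353, mR=-42500/137317; mL+mR=-120300/137317 → advance -1; mR−mL=100/389 → turn +1·90°
n=1: pose=(1,-2,N); sL=25/36, sR=10/17; mL=-10/17, mR=-295/1224; mL+mR=-1015/1224 → advance -1; mR−mL=25/72 → turn +1·90°
n=2: pose=(1,-3,W); sL=200/149, sR=200/181; mL=-200/181, mR=-11700/26969; mL+mR=-41500/26969 → advance -1; mR−mL=100/149 → turn +1·90°
n=3: pose=(2,-3,S); sL=4/5, sR=100/97; mL=-100/97, mR=-306/485; mL+mR=-806/485 → advance -1; mR−mL=2/5 → turn +1·90°
n=4: pose=(2,-2,E); sL=200/389, sR=200/353; mL=-200/353, mR=-42500/137317; mL+mR=-120300/137317 → advance -1; mR−mL=100/389 → turn +1·90°
n=5: pose=(1,-2,N); sL=25/36, sR=10/17; mL=-10/17, mR=-295/1224; mL+mR=-1015/1224 → advance -1; mR−mL=25/72 → turn +1·90°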